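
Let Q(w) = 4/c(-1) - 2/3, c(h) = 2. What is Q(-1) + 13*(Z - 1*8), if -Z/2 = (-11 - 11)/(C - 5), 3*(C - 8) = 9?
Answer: -22/3 ≈ -7.3333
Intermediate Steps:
C = 11 (C = 8 + (1/3)*9 = 8 + 3 = 11)
Z = 22/3 (Z = -2*(-11 - 11)/(11 - 5) = -(-44)/6 = -2*(-11/3) = 22/3 ≈ 7.3333)
Q(w) = 4/3 (Q(w) = 4/2 - 2/3 = 4*(1/2) - 2*1/3 = 2 - 2/3 = 4/3)
Q(-1) + 13*(Z - 1*8) = 4/3 + 13*(22/3 - 1*8) = 4/3 + 13*(22/3 - 8) = 4/3 + 13*(-2/3) = 4/3 - 26/3 = -22/3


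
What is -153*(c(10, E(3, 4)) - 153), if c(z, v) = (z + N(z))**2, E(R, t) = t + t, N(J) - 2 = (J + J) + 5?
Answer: -186048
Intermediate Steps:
N(J) = 7 + 2*J (N(J) = 2 + ((J + J) + 5) = 2 + (2*J + 5) = 2 + (5 + 2*J) = 7 + 2*J)
E(R, t) = 2*t
c(z, v) = (7 + 3*z)**2 (c(z, v) = (z + (7 + 2*z))**2 = (7 + 3*z)**2)
-153*(c(10, E(3, 4)) - 153) = -153*((7 + 3*10)**2 - 153) = -153*((7 + 30)**2 - 153) = -153*(37**2 - 153) = -153*(1369 - 153) = -153*1216 = -186048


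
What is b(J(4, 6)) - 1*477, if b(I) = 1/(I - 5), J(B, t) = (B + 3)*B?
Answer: -10970/23 ≈ -476.96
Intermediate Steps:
J(B, t) = B*(3 + B) (J(B, t) = (3 + B)*B = B*(3 + B))
b(I) = 1/(-5 + I)
b(J(4, 6)) - 1*477 = 1/(-5 + 4*(3 + 4)) - 1*477 = 1/(-5 + 4*7) - 477 = 1/(-5 + 28) - 477 = 1/23 - 477 = -10970/23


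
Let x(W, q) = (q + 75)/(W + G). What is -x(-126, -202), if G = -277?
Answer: -127/403 ≈ -0.31514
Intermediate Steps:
x(W, q) = (75 + q)/(-277 + W) (x(W, q) = (q + 75)/(W - 277) = (75 + q)/(-277 + W))
-x(-126, -202) = -(75 - 202)/(-277 - 126) = -(-127)/(-403) = -(-1)*(-127)/403 = -1*127/403 = -127/403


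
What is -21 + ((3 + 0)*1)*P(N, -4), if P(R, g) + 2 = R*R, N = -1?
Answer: -24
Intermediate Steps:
P(R, g) = -2 + R² (P(R, g) = -2 + R*R = -2 + R²)
-21 + ((3 + 0)*1)*P(N, -4) = -21 + ((3 + 0)*1)*(-2 + (-1)²) = -21 + (3*1)*(-2 + 1) = -21 + 3*(-1) = -21 - 3 = -24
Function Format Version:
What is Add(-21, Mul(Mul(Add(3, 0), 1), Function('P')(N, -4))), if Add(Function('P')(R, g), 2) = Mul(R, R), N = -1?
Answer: -24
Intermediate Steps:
Function('P')(R, g) = Add(-2, Pow(R, 2)) (Function('P')(R, g) = Add(-2, Mul(R, R)) = Add(-2, Pow(R, 2)))
Add(-21, Mul(Mul(Add(3, 0), 1), Function('P')(N, -4))) = Add(-21, Mul(Mul(Add(3, 0), 1), Add(-2, Pow(-1, 2)))) = Add(-21, Mul(Mul(3, 1), Add(-2, 1))) = Add(-21, Mul(3, -1)) = Add(-21, -3) = -24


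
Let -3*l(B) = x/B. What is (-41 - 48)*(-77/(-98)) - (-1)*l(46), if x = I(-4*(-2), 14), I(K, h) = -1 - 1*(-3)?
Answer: -67565/966 ≈ -69.943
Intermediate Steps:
I(K, h) = 2 (I(K, h) = -1 + 3 = 2)
x = 2
l(B) = -2/(3*B)
(-41 - 48)*(-77/(-98)) - (-1)*l(46) = (-41 - 48)*(-77/(-98)) - (-1)*(-⅔/46) = -(-6853)*(-1)/98 - (-1)*(-⅔*1/46) = -89*11/14 - (-1)*(-1)/69 = -979/14 - 1*1/69 = -979/14 - 1/69 = -67565/966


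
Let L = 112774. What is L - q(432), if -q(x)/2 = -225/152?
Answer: 8570599/76 ≈ 1.1277e+5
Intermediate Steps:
q(x) = 225/76 (q(x) = -(-450)/152 = -2*(-225/152) = 225/76)
L - q(432) = 112774 - 1*225/76 = 112774 - 225/76 = 8570599/76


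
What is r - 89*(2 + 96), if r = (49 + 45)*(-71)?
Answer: -15396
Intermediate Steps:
r = -6674 (r = 94*(-71) = -6674)
r - 89*(2 + 96) = -6674 - 89*(2 + 96) = -6674 - 89*98 = -6674 - 1*8722 = -6674 - 8722 = -15396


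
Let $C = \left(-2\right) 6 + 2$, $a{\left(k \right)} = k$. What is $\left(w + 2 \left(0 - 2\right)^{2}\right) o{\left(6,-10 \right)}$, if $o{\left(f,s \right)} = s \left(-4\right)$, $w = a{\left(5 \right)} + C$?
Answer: $120$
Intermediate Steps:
$C = -10$ ($C = -12 + 2 = -10$)
$w = -5$ ($w = 5 - 10 = -5$)
$o{\left(f,s \right)} = - 4 s$
$\left(w + 2 \left(0 - 2\right)^{2}\right) o{\left(6,-10 \right)} = \left(-5 + 2 \left(0 - 2\right)^{2}\right) \left(\left(-4\right) \left(-10\right)\right) = \left(-5 + 2 \left(-2\right)^{2}\right) 40 = \left(-5 + 2 \cdot 4\right) 40 = \left(-5 + 8\right) 40 = 3 \cdot 40 = 120$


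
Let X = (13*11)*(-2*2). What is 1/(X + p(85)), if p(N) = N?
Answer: -1/487 ≈ -0.0020534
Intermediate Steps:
X = -572 (X = 143*(-4) = -572)
1/(X + p(85)) = 1/(-572 + 85) = 1/(-487) = -1/487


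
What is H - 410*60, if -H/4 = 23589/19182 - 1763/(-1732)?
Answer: -34066250269/1384301 ≈ -24609.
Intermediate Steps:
H = -12445669/1384301 (H = -4*(23589/19182 - 1763/(-1732)) = -4*(23589*(1/19182) - 1763*(-1/1732)) = -4*(7863/6394 + 1763/1732) = -4*12445669/5537204 = -12445669/1384301 ≈ -8.9906)
H - 410*60 = -12445669/1384301 - 410*60 = -12445669/1384301 - 1*24600 = -12445669/1384301 - 24600 = -34066250269/1384301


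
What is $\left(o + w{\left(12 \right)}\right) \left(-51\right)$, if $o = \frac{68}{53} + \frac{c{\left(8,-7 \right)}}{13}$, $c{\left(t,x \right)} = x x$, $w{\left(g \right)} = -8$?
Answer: $\frac{103581}{689} \approx 150.34$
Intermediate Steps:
$c{\left(t,x \right)} = x^{2}$
$o = \frac{3481}{689}$ ($o = \frac{68}{53} + \frac{\left(-7\right)^{2}}{13} = 68 \cdot \frac{1}{53} + 49 \cdot \frac{1}{13} = \frac{68}{53} + \frac{49}{13} = \frac{3481}{689} \approx 5.0522$)
$\left(o + w{\left(12 \right)}\right) \left(-51\right) = \left(\frac{3481}{689} - 8\right) \left(-51\right) = \left(- \frac{2031}{689}\right) \left(-51\right) = \frac{103581}{689}$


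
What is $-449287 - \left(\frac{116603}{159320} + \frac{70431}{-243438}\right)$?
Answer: $- \frac{2904234626329019}{6464090360} \approx -4.4929 \cdot 10^{5}$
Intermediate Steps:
$-449287 - \left(\frac{116603}{159320} + \frac{70431}{-243438}\right) = -449287 - \left(116603 \cdot \frac{1}{159320} + 70431 \left(- \frac{1}{243438}\right)\right) = -449287 - \left(\frac{116603}{159320} - \frac{23477}{81146}\right) = -449287 - \frac{2860755699}{6464090360} = - \frac{2904234626329019}{6464090360}$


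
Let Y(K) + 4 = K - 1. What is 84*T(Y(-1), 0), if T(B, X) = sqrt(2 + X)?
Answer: 84*sqrt(2) ≈ 118.79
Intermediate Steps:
Y(K) = -5 + K (Y(K) = -4 + (K - 1) = -4 + (-1 + K) = -5 + K)
84*T(Y(-1), 0) = 84*sqrt(2 + 0) = 84*sqrt(2)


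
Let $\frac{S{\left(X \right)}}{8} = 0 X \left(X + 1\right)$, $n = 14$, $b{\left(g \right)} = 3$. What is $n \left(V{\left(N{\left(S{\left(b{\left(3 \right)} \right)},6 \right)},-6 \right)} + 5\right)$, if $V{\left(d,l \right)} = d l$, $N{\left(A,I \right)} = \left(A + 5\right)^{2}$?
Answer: $-2030$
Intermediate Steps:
$S{\left(X \right)} = 0$ ($S{\left(X \right)} = 8 \cdot 0 X \left(X + 1\right) = 8 \cdot 0 \left(1 + X\right) = 8 \cdot 0 = 0$)
$N{\left(A,I \right)} = \left(5 + A\right)^{2}$
$n \left(V{\left(N{\left(S{\left(b{\left(3 \right)} \right)},6 \right)},-6 \right)} + 5\right) = 14 \left(\left(5 + 0\right)^{2} \left(-6\right) + 5\right) = 14 \left(5^{2} \left(-6\right) + 5\right) = 14 \left(25 \left(-6\right) + 5\right) = 14 \left(-150 + 5\right) = 14 \left(-145\right) = -2030$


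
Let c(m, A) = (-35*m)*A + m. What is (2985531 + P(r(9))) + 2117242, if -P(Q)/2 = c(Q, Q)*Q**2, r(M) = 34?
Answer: 98567685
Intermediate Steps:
c(m, A) = m - 35*A*m (c(m, A) = -35*A*m + m = m - 35*A*m)
P(Q) = -2*Q**3*(1 - 35*Q) (P(Q) = -2*Q*(1 - 35*Q)*Q**2 = -2*Q**3*(1 - 35*Q))
(2985531 + P(r(9))) + 2117242 = (2985531 + 34**3*(-2 + 70*34)) + 2117242 = (2985531 + 39304*(-2 + 2380)) + 2117242 = (2985531 + 39304*2378) + 2117242 = (2985531 + 93464912) + 2117242 = 96450443 + 2117242 = 98567685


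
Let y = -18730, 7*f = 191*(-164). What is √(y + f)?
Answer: I*√1137038/7 ≈ 152.33*I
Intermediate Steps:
f = -31324/7 (f = (191*(-164))/7 = (⅐)*(-31324) = -31324/7 ≈ -4474.9)
√(y + f) = √(-18730 - 31324/7) = √(-162434/7) = I*√1137038/7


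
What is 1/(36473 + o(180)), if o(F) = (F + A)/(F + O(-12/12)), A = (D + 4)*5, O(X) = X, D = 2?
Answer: 179/6528877 ≈ 2.7417e-5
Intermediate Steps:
A = 30 (A = (2 + 4)*5 = 6*5 = 30)
o(F) = (30 + F)/(-1 + F) (o(F) = (F + 30)/(F - 12/12) = (30 + F)/(F - 12*1/12) = (30 + F)/(F - 1) = (30 + F)/(-1 + F))
1/(36473 + o(180)) = 1/(36473 + (30 + 180)/(-1 + 180)) = 1/(36473 + 210/179) = 1/(6528877/179) = 179/6528877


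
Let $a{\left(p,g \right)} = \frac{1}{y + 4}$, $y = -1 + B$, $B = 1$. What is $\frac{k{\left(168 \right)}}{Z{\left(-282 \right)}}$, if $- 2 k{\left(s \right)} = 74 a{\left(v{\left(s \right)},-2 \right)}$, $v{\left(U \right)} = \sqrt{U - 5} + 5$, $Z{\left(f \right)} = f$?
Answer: $\frac{37}{1128} \approx 0.032801$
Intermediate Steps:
$y = 0$ ($y = -1 + 1 = 0$)
$v{\left(U \right)} = 5 + \sqrt{-5 + U}$ ($v{\left(U \right)} = \sqrt{-5 + U} + 5 = 5 + \sqrt{-5 + U}$)
$a{\left(p,g \right)} = \frac{1}{4}$ ($a{\left(p,g \right)} = \frac{1}{0 + 4} = \frac{1}{4}$)
$k{\left(s \right)} = - \frac{37}{4}$ ($k{\left(s \right)} = - \frac{74 \cdot \frac{1}{4}}{2} = \left(- \frac{1}{2}\right) \frac{37}{2} = - \frac{37}{4}$)
$\frac{k{\left(168 \right)}}{Z{\left(-282 \right)}} = - \frac{37}{4 \left(-282\right)} = \left(- \frac{37}{4}\right) \left(- \frac{1}{282}\right) = \frac{37}{1128}$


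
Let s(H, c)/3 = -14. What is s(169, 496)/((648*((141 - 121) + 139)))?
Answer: -7/17172 ≈ -0.00040764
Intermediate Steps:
s(H, c) = -42 (s(H, c) = 3*(-14) = -42)
s(169, 496)/((648*((141 - 121) + 139))) = -42*1/(648*((141 - 121) + 139)) = -42*1/(648*(20 + 139)) = -42/(648*159) = -42/103032 = -42*1/103032 = -7/17172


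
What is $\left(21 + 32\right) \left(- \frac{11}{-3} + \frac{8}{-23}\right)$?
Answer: $\frac{12137}{69} \approx 175.9$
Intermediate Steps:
$\left(21 + 32\right) \left(- \frac{11}{-3} + \frac{8}{-23}\right) = 53 \left(\left(-11\right) \left(- \frac{1}{3}\right) + 8 \left(- \frac{1}{23}\right)\right) = 53 \left(\frac{11}{3} - \frac{8}{23}\right) = 53 \cdot \frac{229}{69} = \frac{12137}{69}$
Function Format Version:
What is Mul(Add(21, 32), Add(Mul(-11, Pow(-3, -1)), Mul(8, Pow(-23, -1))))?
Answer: Rational(12137, 69) ≈ 175.90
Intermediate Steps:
Mul(Add(21, 32), Add(Mul(-11, Pow(-3, -1)), Mul(8, Pow(-23, -1)))) = Mul(53, Add(Mul(-11, Rational(-1, 3)), Mul(8, Rational(-1, 23)))) = Mul(53, Add(Rational(11, 3), Rational(-8, 23))) = Mul(53, Rational(229, 69)) = Rational(12137, 69)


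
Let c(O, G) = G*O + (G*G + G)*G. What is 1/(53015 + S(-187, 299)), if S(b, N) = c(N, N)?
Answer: 1/26962716 ≈ 3.7088e-8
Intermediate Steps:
c(O, G) = G*O + G*(G + G²) (c(O, G) = G*O + (G² + G)*G = G*O + (G + G²)*G = G*O + G*(G + G²))
S(b, N) = N*(N² + 2*N) (S(b, N) = N*(N + N + N²) = N*(N² + 2*N))
1/(53015 + S(-187, 299)) = 1/(53015 + 299²*(2 + 299)) = 1/(53015 + 89401*301) = 1/(53015 + 26909701) = 1/26962716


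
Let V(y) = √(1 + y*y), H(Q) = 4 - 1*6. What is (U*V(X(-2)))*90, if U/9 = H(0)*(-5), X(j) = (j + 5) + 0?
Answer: 8100*√10 ≈ 25614.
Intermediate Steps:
X(j) = 5 + j (X(j) = (5 + j) + 0 = 5 + j)
H(Q) = -2 (H(Q) = 4 - 6 = -2)
U = 90 (U = 9*(-2*(-5)) = 9*10 = 90)
V(y) = √(1 + y²)
(U*V(X(-2)))*90 = (90*√(1 + (5 - 2)²))*90 = (90*√(1 + 3²))*90 = (90*√(1 + 9))*90 = (90*√10)*90 = 8100*√10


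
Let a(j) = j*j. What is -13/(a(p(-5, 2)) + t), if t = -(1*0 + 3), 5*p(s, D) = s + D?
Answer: 325/66 ≈ 4.9242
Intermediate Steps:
p(s, D) = D/5 + s/5 (p(s, D) = (s + D)/5 = (D + s)/5 = D/5 + s/5)
a(j) = j²
t = -3 (t = -(0 + 3) = -1*3 = -3)
-13/(a(p(-5, 2)) + t) = -13/(((⅕)*2 + (⅕)*(-5))² - 3) = -13/((⅖ - 1)² - 3) = -13/((-⅗)² - 3) = -13/(9/25 - 3) = -13/(-66/25) = -25/66*(-13) = 325/66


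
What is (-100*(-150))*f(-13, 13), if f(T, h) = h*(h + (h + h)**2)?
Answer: 134355000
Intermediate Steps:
f(T, h) = h*(h + 4*h**2) (f(T, h) = h*(h + (2*h)**2) = h*(h + 4*h**2))
(-100*(-150))*f(-13, 13) = (-100*(-150))*(13**2*(1 + 4*13)) = 15000*(169*(1 + 52)) = 15000*(169*53) = 15000*8957 = 134355000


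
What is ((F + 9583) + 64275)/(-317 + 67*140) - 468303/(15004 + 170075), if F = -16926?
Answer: 110398027/29427561 ≈ 3.7515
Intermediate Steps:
((F + 9583) + 64275)/(-317 + 67*140) - 468303/(15004 + 170075) = ((-16926 + 9583) + 64275)/(-317 + 67*140) - 468303/(15004 + 170075) = (-7343 + 64275)/(-317 + 9380) - 468303/185079 = 56932/9063 - 468303*1/185079 = 56932*(1/9063) - 156101/61693 = 56932/9063 - 156101/61693 = 110398027/29427561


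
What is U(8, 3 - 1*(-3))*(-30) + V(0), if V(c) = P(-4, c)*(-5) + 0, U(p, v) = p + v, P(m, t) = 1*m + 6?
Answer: -430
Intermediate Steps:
P(m, t) = 6 + m (P(m, t) = m + 6 = 6 + m)
V(c) = -10 (V(c) = (6 - 4)*(-5) + 0 = 2*(-5) + 0 = -10 + 0 = -10)
U(8, 3 - 1*(-3))*(-30) + V(0) = (8 + (3 - 1*(-3)))*(-30) - 10 = (8 + (3 + 3))*(-30) - 10 = (8 + 6)*(-30) - 10 = 14*(-30) - 10 = -420 - 10 = -430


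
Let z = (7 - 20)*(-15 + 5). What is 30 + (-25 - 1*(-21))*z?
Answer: -490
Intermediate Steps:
z = 130 (z = -13*(-10) = 130)
30 + (-25 - 1*(-21))*z = 30 + (-25 - 1*(-21))*130 = 30 + (-25 + 21)*130 = 30 - 4*130 = 30 - 520 = -490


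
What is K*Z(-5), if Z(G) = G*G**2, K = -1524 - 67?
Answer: 198875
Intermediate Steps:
K = -1591
Z(G) = G**3
K*Z(-5) = -1591*(-5)**3 = -1591*(-125) = 198875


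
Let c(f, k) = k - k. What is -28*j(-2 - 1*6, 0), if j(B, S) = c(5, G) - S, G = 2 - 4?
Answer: 0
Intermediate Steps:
G = -2
c(f, k) = 0
j(B, S) = -S (j(B, S) = 0 - S = -S)
-28*j(-2 - 1*6, 0) = -(-28)*0 = -28*0 = 0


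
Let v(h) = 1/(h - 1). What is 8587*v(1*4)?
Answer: 8587/3 ≈ 2862.3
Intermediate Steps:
v(h) = 1/(-1 + h)
8587*v(1*4) = 8587/(-1 + 1*4) = 8587/(-1 + 4) = 8587/3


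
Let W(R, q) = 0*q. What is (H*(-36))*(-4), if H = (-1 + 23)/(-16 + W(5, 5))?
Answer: -198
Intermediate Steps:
W(R, q) = 0
H = -11/8 (H = (-1 + 23)/(-16 + 0) = 22/(-16) = 22*(-1/16) = -11/8 ≈ -1.3750)
(H*(-36))*(-4) = -11/8*(-36)*(-4) = (99/2)*(-4) = -198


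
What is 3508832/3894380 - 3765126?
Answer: -3665706970762/973595 ≈ -3.7651e+6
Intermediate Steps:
3508832/3894380 - 3765126 = 3508832*(1/3894380) - 3765126 = 877208/973595 - 3765126 = -3665706970762/973595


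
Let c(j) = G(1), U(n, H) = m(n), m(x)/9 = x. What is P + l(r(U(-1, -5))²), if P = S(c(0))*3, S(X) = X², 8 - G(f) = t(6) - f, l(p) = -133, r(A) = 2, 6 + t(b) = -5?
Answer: 1067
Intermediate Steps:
m(x) = 9*x
U(n, H) = 9*n
t(b) = -11 (t(b) = -6 - 5 = -11)
G(f) = 19 + f (G(f) = 8 - (-11 - f) = 8 + (11 + f) = 19 + f)
c(j) = 20 (c(j) = 19 + 1 = 20)
P = 1200 (P = 20²*3 = 400*3 = 1200)
P + l(r(U(-1, -5))²) = 1200 - 133 = 1067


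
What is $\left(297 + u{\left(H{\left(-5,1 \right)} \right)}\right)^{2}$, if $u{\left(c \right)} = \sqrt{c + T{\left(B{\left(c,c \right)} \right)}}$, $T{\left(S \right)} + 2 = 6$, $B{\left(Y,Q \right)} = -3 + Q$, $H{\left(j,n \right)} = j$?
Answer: $\left(297 + i\right)^{2} \approx 88208.0 + 594.0 i$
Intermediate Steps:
$T{\left(S \right)} = 4$ ($T{\left(S \right)} = -2 + 6 = 4$)
$u{\left(c \right)} = \sqrt{4 + c}$ ($u{\left(c \right)} = \sqrt{c + 4} = \sqrt{4 + c}$)
$\left(297 + u{\left(H{\left(-5,1 \right)} \right)}\right)^{2} = \left(297 + \sqrt{4 - 5}\right)^{2} = \left(297 + \sqrt{-1}\right)^{2} = \left(297 + i\right)^{2}$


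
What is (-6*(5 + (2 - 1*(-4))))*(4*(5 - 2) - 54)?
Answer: 2772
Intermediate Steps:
(-6*(5 + (2 - 1*(-4))))*(4*(5 - 2) - 54) = (-6*(5 + (2 + 4)))*(4*3 - 54) = (-6*(5 + 6))*(12 - 54) = -6*11*(-42) = -66*(-42) = 2772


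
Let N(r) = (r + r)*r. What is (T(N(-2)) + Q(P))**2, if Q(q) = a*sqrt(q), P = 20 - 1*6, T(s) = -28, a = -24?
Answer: 8848 + 1344*sqrt(14) ≈ 13877.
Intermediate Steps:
N(r) = 2*r**2 (N(r) = (2*r)*r = 2*r**2)
P = 14 (P = 20 - 6 = 14)
Q(q) = -24*sqrt(q)
(T(N(-2)) + Q(P))**2 = (-28 - 24*sqrt(14))**2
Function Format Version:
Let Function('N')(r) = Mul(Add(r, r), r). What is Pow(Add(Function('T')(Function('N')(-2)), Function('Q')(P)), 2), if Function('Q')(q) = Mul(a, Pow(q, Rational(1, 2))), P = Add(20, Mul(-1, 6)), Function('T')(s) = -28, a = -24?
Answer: Add(8848, Mul(1344, Pow(14, Rational(1, 2)))) ≈ 13877.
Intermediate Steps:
Function('N')(r) = Mul(2, Pow(r, 2)) (Function('N')(r) = Mul(Mul(2, r), r) = Mul(2, Pow(r, 2)))
P = 14 (P = Add(20, -6) = 14)
Function('Q')(q) = Mul(-24, Pow(q, Rational(1, 2)))
Pow(Add(Function('T')(Function('N')(-2)), Function('Q')(P)), 2) = Pow(Add(-28, Mul(-24, Pow(14, Rational(1, 2)))), 2)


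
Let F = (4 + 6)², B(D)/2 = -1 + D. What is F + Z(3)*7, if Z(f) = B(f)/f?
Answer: 328/3 ≈ 109.33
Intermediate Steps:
B(D) = -2 + 2*D (B(D) = 2*(-1 + D) = -2 + 2*D)
F = 100 (F = 10² = 100)
Z(f) = (-2 + 2*f)/f
F + Z(3)*7 = 100 + (2 - 2/3)*7 = 100 + (2 - 2*⅓)*7 = 100 + (2 - ⅔)*7 = 100 + (4/3)*7 = 100 + 28/3 = 328/3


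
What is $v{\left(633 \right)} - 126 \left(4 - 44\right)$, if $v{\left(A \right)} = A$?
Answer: $5673$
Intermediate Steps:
$v{\left(633 \right)} - 126 \left(4 - 44\right) = 633 - 126 \left(4 - 44\right) = 633 - -5040 = 633 + 5040 = 5673$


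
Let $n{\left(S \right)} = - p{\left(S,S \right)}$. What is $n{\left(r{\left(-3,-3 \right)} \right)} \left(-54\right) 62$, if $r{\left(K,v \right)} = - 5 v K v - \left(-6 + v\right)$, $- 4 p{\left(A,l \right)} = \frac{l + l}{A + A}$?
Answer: $-837$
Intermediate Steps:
$p{\left(A,l \right)} = - \frac{l}{4 A}$ ($p{\left(A,l \right)} = - \frac{\left(l + l\right) \frac{1}{A + A}}{4} = - \frac{2 l \frac{1}{2 A}}{4} = - \frac{l \frac{1}{A}}{4} = - \frac{l}{4 A}$)
$r{\left(K,v \right)} = 6 - v - 5 K v^{2}$ ($r{\left(K,v \right)} = - 5 K v v - \left(-6 + v\right) = - 5 K v^{2} - \left(-6 + v\right) = 6 - v - 5 K v^{2}$)
$n{\left(S \right)} = \frac{1}{4}$ ($n{\left(S \right)} = - \frac{\left(-1\right) S}{4 S} = \left(-1\right) \left(- \frac{1}{4}\right) = \frac{1}{4}$)
$n{\left(r{\left(-3,-3 \right)} \right)} \left(-54\right) 62 = \frac{1}{4} \left(-54\right) 62 = \left(- \frac{27}{2}\right) 62 = -837$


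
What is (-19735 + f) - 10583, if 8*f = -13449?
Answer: -255993/8 ≈ -31999.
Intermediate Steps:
f = -13449/8 (f = (⅛)*(-13449) = -13449/8 ≈ -1681.1)
(-19735 + f) - 10583 = (-19735 - 13449/8) - 10583 = -171329/8 - 10583 = -255993/8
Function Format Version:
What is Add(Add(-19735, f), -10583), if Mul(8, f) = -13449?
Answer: Rational(-255993, 8) ≈ -31999.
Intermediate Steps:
f = Rational(-13449, 8) (f = Mul(Rational(1, 8), -13449) = Rational(-13449, 8) ≈ -1681.1)
Add(Add(-19735, f), -10583) = Add(Add(-19735, Rational(-13449, 8)), -10583) = Add(Rational(-171329, 8), -10583) = Rational(-255993, 8)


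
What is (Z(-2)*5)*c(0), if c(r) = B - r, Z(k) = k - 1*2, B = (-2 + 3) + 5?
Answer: -120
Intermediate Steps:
B = 6 (B = 1 + 5 = 6)
Z(k) = -2 + k (Z(k) = k - 2 = -2 + k)
c(r) = 6 - r
(Z(-2)*5)*c(0) = ((-2 - 2)*5)*(6 - 1*0) = (-4*5)*(6 + 0) = -20*6 = -120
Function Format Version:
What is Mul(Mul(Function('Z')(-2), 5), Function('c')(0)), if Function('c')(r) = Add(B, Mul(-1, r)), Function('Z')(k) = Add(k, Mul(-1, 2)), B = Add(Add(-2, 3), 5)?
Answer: -120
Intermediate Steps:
B = 6 (B = Add(1, 5) = 6)
Function('Z')(k) = Add(-2, k) (Function('Z')(k) = Add(k, -2) = Add(-2, k))
Function('c')(r) = Add(6, Mul(-1, r))
Mul(Mul(Function('Z')(-2), 5), Function('c')(0)) = Mul(Mul(Add(-2, -2), 5), Add(6, Mul(-1, 0))) = Mul(Mul(-4, 5), Add(6, 0)) = Mul(-20, 6) = -120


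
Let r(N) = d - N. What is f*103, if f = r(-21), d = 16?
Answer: 3811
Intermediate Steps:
r(N) = 16 - N
f = 37 (f = 16 - 1*(-21) = 16 + 21 = 37)
f*103 = 37*103 = 3811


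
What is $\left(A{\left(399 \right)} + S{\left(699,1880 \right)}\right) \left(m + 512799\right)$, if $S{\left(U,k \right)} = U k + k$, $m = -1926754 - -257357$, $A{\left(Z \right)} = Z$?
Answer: $-1522544450602$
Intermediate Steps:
$m = -1669397$ ($m = -1926754 + 257357 = -1669397$)
$S{\left(U,k \right)} = k + U k$
$\left(A{\left(399 \right)} + S{\left(699,1880 \right)}\right) \left(m + 512799\right) = \left(399 + 1880 \left(1 + 699\right)\right) \left(-1669397 + 512799\right) = \left(399 + 1880 \cdot 700\right) \left(-1156598\right) = \left(399 + 1316000\right) \left(-1156598\right) = 1316399 \left(-1156598\right) = -1522544450602$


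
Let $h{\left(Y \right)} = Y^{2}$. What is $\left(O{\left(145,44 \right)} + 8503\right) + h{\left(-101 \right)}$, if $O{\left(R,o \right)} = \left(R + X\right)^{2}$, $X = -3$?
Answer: $38868$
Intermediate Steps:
$O{\left(R,o \right)} = \left(-3 + R\right)^{2}$ ($O{\left(R,o \right)} = \left(R - 3\right)^{2} = \left(-3 + R\right)^{2}$)
$\left(O{\left(145,44 \right)} + 8503\right) + h{\left(-101 \right)} = \left(\left(-3 + 145\right)^{2} + 8503\right) + \left(-101\right)^{2} = \left(142^{2} + 8503\right) + 10201 = \left(20164 + 8503\right) + 10201 = 28667 + 10201 = 38868$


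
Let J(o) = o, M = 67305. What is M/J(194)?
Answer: 67305/194 ≈ 346.93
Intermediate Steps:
M/J(194) = 67305/194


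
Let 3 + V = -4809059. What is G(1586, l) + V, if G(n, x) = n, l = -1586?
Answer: -4807476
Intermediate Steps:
V = -4809062 (V = -3 - 4809059 = -4809062)
G(1586, l) + V = 1586 - 4809062 = -4807476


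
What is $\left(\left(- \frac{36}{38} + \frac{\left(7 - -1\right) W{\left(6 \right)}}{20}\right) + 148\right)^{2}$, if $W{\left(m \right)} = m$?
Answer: $\frac{201583204}{9025} \approx 22336.0$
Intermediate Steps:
$\left(\left(- \frac{36}{38} + \frac{\left(7 - -1\right) W{\left(6 \right)}}{20}\right) + 148\right)^{2} = \left(\left(- \frac{36}{38} + \frac{\left(7 - -1\right) 6}{20}\right) + 148\right)^{2} = \left(\left(\left(-36\right) \frac{1}{38} + \left(7 + 1\right) 6 \cdot \frac{1}{20}\right) + 148\right)^{2} = \left(\left(- \frac{18}{19} + 8 \cdot 6 \cdot \frac{1}{20}\right) + 148\right)^{2} = \left(\left(- \frac{18}{19} + 48 \cdot \frac{1}{20}\right) + 148\right)^{2} = \left(\left(- \frac{18}{19} + \frac{12}{5}\right) + 148\right)^{2} = \left(\frac{138}{95} + 148\right)^{2} = \left(\frac{14198}{95}\right)^{2} = \frac{201583204}{9025}$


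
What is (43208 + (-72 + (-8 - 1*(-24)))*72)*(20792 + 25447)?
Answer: 1811459064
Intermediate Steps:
(43208 + (-72 + (-8 - 1*(-24)))*72)*(20792 + 25447) = (43208 + (-72 + (-8 + 24))*72)*46239 = (43208 + (-72 + 16)*72)*46239 = (43208 - 56*72)*46239 = (43208 - 4032)*46239 = 39176*46239 = 1811459064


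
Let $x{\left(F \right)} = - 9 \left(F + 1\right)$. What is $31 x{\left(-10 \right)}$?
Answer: $2511$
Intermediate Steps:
$x{\left(F \right)} = -9 - 9 F$ ($x{\left(F \right)} = - 9 \left(1 + F\right) = -9 - 9 F$)
$31 x{\left(-10 \right)} = 31 \left(-9 - -90\right) = 31 \left(-9 + 90\right) = 31 \cdot 81 = 2511$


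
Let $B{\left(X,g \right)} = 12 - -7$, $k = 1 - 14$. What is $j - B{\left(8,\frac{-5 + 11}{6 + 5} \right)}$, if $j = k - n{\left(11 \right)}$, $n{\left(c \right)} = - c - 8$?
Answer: $-13$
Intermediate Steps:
$n{\left(c \right)} = -8 - c$ ($n{\left(c \right)} = - c - 8 = -8 - c$)
$k = -13$ ($k = 1 - 14 = -13$)
$B{\left(X,g \right)} = 19$ ($B{\left(X,g \right)} = 12 + 7 = 19$)
$j = 6$ ($j = -13 - \left(-8 - 11\right) = -13 - -19 = -13 + 19 = 6$)
$j - B{\left(8,\frac{-5 + 11}{6 + 5} \right)} = 6 - 19 = -13$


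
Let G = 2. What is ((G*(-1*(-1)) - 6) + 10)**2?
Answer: 36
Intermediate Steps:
((G*(-1*(-1)) - 6) + 10)**2 = ((2*(-1*(-1)) - 6) + 10)**2 = ((2*1 - 6) + 10)**2 = ((2 - 6) + 10)**2 = (-4 + 10)**2 = 6**2 = 36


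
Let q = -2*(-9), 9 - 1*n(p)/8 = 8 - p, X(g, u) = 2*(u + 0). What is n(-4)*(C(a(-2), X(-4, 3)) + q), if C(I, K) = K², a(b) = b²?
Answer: -1296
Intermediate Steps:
X(g, u) = 2*u
n(p) = 8 + 8*p (n(p) = 72 - 8*(8 - p) = 72 + (-64 + 8*p) = 8 + 8*p)
q = 18
n(-4)*(C(a(-2), X(-4, 3)) + q) = (8 + 8*(-4))*((2*3)² + 18) = (8 - 32)*(6² + 18) = -24*(36 + 18) = -24*54 = -1296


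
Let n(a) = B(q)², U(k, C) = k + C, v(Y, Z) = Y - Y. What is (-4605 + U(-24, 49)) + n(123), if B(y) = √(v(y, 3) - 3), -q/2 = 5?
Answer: -4583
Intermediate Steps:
q = -10 (q = -2*5 = -10)
v(Y, Z) = 0
B(y) = I*√3 (B(y) = √(0 - 3) = √(-3) = I*√3)
U(k, C) = C + k
n(a) = -3 (n(a) = (I*√3)² = -3)
(-4605 + U(-24, 49)) + n(123) = (-4605 + (49 - 24)) - 3 = (-4605 + 25) - 3 = -4580 - 3 = -4583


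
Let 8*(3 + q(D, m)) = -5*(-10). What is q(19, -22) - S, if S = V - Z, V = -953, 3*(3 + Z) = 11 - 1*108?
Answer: 11051/12 ≈ 920.92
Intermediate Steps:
q(D, m) = 13/4 (q(D, m) = -3 + (-5*(-10))/8 = -3 + (⅛)*50 = -3 + 25/4 = 13/4)
Z = -106/3 (Z = -3 + (11 - 1*108)/3 = -3 + (11 - 108)/3 = -3 + (⅓)*(-97) = -3 - 97/3 = -106/3 ≈ -35.333)
S = -2753/3 (S = -953 - 1*(-106/3) = -953 + 106/3 = -2753/3 ≈ -917.67)
q(19, -22) - S = 13/4 - 1*(-2753/3) = 13/4 + 2753/3 = 11051/12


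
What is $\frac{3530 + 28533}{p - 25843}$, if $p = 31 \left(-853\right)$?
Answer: $- \frac{32063}{52286} \approx -0.61322$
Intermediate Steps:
$p = -26443$
$\frac{3530 + 28533}{p - 25843} = \frac{3530 + 28533}{-26443 - 25843} = \frac{32063}{-26443 - 25843} = \frac{32063}{-52286} = 32063 \left(- \frac{1}{52286}\right) = - \frac{32063}{52286}$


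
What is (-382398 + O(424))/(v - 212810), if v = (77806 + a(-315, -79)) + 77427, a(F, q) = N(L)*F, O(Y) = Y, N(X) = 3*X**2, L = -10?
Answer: 381974/152077 ≈ 2.5117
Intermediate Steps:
a(F, q) = 300*F (a(F, q) = (3*(-10)**2)*F = (3*100)*F = 300*F)
v = 60733 (v = (77806 + 300*(-315)) + 77427 = (77806 - 94500) + 77427 = -16694 + 77427 = 60733)
(-382398 + O(424))/(v - 212810) = (-382398 + 424)/(60733 - 212810) = -381974/(-152077) = -381974*(-1/152077) = 381974/152077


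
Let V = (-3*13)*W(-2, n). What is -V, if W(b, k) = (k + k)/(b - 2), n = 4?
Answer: -78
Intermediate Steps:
W(b, k) = 2*k/(-2 + b) (W(b, k) = (2*k)/(-2 + b) = 2*k/(-2 + b))
V = 78 (V = (-3*13)*(2*4/(-2 - 2)) = -78*4/(-4) = -78*4*(-1)/4 = -39*(-2) = 78)
-V = -1*78 = -78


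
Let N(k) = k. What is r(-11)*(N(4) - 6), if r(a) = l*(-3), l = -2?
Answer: -12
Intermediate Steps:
r(a) = 6 (r(a) = -2*(-3) = 6)
r(-11)*(N(4) - 6) = 6*(4 - 6) = 6*(-2) = -12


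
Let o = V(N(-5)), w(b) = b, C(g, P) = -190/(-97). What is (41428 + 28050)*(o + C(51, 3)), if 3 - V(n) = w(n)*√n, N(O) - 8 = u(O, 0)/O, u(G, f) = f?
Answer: 33418918/97 - 1111648*√2 ≈ -1.2276e+6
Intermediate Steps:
C(g, P) = 190/97 (C(g, P) = -190*(-1/97) = 190/97)
N(O) = 8 (N(O) = 8 + 0/O = 8 + 0 = 8)
V(n) = 3 - n^(3/2) (V(n) = 3 - n*√n = 3 - n^(3/2))
o = 3 - 16*√2 (o = 3 - 8^(3/2) = 3 - 16*√2 ≈ -19.627)
(41428 + 28050)*(o + C(51, 3)) = (41428 + 28050)*((3 - 16*√2) + 190/97) = 69478*(481/97 - 16*√2) = 33418918/97 - 1111648*√2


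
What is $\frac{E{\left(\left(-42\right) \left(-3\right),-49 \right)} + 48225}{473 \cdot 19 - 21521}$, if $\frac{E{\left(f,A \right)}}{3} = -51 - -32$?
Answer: $- \frac{8028}{2089} \approx -3.843$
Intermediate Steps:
$E{\left(f,A \right)} = -57$ ($E{\left(f,A \right)} = 3 \left(-51 - -32\right) = 3 \left(-51 + 32\right) = 3 \left(-19\right) = -57$)
$\frac{E{\left(\left(-42\right) \left(-3\right),-49 \right)} + 48225}{473 \cdot 19 - 21521} = \frac{-57 + 48225}{473 \cdot 19 - 21521} = \frac{48168}{8987 - 21521} = \frac{48168}{-12534} = 48168 \left(- \frac{1}{12534}\right) = - \frac{8028}{2089}$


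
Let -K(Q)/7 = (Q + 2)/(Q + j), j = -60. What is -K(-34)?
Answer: 112/47 ≈ 2.3830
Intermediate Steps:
K(Q) = -7*(2 + Q)/(-60 + Q) (K(Q) = -7*(Q + 2)/(Q - 60) = -7*(2 + Q)/(-60 + Q))
-K(-34) = -7*(-2 - 1*(-34))/(-60 - 34) = -7*(-2 + 34)/(-94) = -7*(-1)*32/94 = -1*(-112/47) = 112/47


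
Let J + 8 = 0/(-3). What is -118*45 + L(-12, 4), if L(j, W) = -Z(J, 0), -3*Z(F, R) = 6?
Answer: -5308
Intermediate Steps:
J = -8 (J = -8 + 0/(-3) = -8 + 0*(-⅓) = -8 + 0 = -8)
Z(F, R) = -2 (Z(F, R) = -⅓*6 = -2)
L(j, W) = 2 (L(j, W) = -1*(-2) = 2)
-118*45 + L(-12, 4) = -118*45 + 2 = -5310 + 2 = -5308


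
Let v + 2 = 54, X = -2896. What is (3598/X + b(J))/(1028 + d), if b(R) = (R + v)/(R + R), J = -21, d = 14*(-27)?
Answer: -60223/19765200 ≈ -0.0030469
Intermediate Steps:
v = 52 (v = -2 + 54 = 52)
d = -378
b(R) = (52 + R)/(2*R) (b(R) = (R + 52)/(R + R) = (52 + R)/((2*R)) = (52 + R)*(1/(2*R)) = (52 + R)/(2*R))
(3598/X + b(J))/(1028 + d) = (3598/(-2896) + (1/2)*(52 - 21)/(-21))/(1028 - 378) = (3598*(-1/2896) + (1/2)*(-1/21)*31)/650 = (-1799/1448 - 31/42)*(1/650) = -60223/30408*1/650 = -60223/19765200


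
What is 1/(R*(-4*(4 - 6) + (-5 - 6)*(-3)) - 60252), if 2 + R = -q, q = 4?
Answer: -1/60498 ≈ -1.6529e-5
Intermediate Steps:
R = -6 (R = -2 - 1*4 = -2 - 4 = -6)
1/(R*(-4*(4 - 6) + (-5 - 6)*(-3)) - 60252) = 1/(-6*(-4*(4 - 6) + (-5 - 6)*(-3)) - 60252) = 1/(-6*(-4*(-2) - 11*(-3)) - 60252) = 1/(-6*(8 + 33) - 60252) = 1/(-6*41 - 60252) = 1/(-246 - 60252) = 1/(-60498) = -1/60498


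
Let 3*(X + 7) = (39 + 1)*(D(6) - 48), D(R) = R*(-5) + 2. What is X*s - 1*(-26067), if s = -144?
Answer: 172995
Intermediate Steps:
D(R) = 2 - 5*R (D(R) = -5*R + 2 = 2 - 5*R)
X = -3061/3 (X = -7 + ((39 + 1)*((2 - 5*6) - 48))/3 = -7 + (40*((2 - 30) - 48))/3 = -7 + (40*(-28 - 48))/3 = -7 + (40*(-76))/3 = -7 + (⅓)*(-3040) = -7 - 3040/3 = -3061/3 ≈ -1020.3)
X*s - 1*(-26067) = -3061/3*(-144) - 1*(-26067) = 146928 + 26067 = 172995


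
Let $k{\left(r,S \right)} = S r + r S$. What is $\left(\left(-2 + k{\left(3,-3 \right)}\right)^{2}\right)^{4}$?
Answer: $25600000000$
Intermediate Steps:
$k{\left(r,S \right)} = 2 S r$ ($k{\left(r,S \right)} = S r + S r = 2 S r$)
$\left(\left(-2 + k{\left(3,-3 \right)}\right)^{2}\right)^{4} = \left(\left(-2 + 2 \left(-3\right) 3\right)^{2}\right)^{4} = \left(\left(-2 - 18\right)^{2}\right)^{4} = \left(\left(-20\right)^{2}\right)^{4} = 400^{4} = 25600000000$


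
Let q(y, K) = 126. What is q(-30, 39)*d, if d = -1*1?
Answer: -126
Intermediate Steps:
d = -1
q(-30, 39)*d = 126*(-1) = -126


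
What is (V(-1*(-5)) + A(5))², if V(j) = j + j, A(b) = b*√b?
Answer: 225 + 100*√5 ≈ 448.61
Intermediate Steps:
A(b) = b^(3/2)
V(j) = 2*j
(V(-1*(-5)) + A(5))² = (2*(-1*(-5)) + 5^(3/2))² = (2*5 + 5*√5)² = (10 + 5*√5)²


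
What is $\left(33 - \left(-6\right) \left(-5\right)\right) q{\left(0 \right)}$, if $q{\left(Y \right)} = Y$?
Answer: $0$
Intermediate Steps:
$\left(33 - \left(-6\right) \left(-5\right)\right) q{\left(0 \right)} = \left(33 - \left(-6\right) \left(-5\right)\right) 0 = \left(33 - 30\right) 0 = 3 \cdot 0 = 0$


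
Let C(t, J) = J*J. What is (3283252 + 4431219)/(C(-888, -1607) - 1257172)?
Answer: 7714471/1325277 ≈ 5.8210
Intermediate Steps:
C(t, J) = J²
(3283252 + 4431219)/(C(-888, -1607) - 1257172) = (3283252 + 4431219)/((-1607)² - 1257172) = 7714471/(2582449 - 1257172) = 7714471/1325277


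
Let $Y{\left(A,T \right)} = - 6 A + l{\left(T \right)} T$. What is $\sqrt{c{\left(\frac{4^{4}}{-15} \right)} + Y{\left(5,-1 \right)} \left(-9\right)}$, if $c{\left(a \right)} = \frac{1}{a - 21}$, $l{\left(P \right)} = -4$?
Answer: $\frac{\sqrt{76285029}}{571} \approx 15.296$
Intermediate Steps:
$Y{\left(A,T \right)} = - 6 A - 4 T$
$c{\left(a \right)} = \frac{1}{-21 + a}$
$\sqrt{c{\left(\frac{4^{4}}{-15} \right)} + Y{\left(5,-1 \right)} \left(-9\right)} = \sqrt{\frac{1}{-21 + \frac{4^{4}}{-15}} + \left(\left(-6\right) 5 - -4\right) \left(-9\right)} = \sqrt{\frac{1}{-21 + 256 \left(- \frac{1}{15}\right)} + \left(-30 + 4\right) \left(-9\right)} = \sqrt{\frac{1}{-21 - \frac{256}{15}} - -234} = \sqrt{\frac{1}{- \frac{571}{15}} + 234} = \sqrt{- \frac{15}{571} + 234} = \sqrt{\frac{133599}{571}} = \frac{\sqrt{76285029}}{571}$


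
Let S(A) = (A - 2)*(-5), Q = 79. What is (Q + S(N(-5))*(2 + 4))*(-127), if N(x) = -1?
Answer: -21463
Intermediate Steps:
S(A) = 10 - 5*A (S(A) = (-2 + A)*(-5) = 10 - 5*A)
(Q + S(N(-5))*(2 + 4))*(-127) = (79 + (10 - 5*(-1))*(2 + 4))*(-127) = (79 + (10 + 5)*6)*(-127) = (79 + 15*6)*(-127) = (79 + 90)*(-127) = 169*(-127) = -21463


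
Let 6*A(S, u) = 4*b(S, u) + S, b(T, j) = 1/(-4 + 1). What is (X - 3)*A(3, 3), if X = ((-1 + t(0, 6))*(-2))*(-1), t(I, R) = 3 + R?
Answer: 65/18 ≈ 3.6111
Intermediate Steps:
b(T, j) = -⅓ (b(T, j) = 1/(-3) = -⅓)
X = 16 (X = ((-1 + (3 + 6))*(-2))*(-1) = ((-1 + 9)*(-2))*(-1) = (8*(-2))*(-1) = -16*(-1) = 16)
A(S, u) = -2/9 + S/6 (A(S, u) = (4*(-⅓) + S)/6 = (-4/3 + S)/6 = -2/9 + S/6)
(X - 3)*A(3, 3) = (16 - 3)*(-2/9 + (⅙)*3) = 13*(-2/9 + ½) = 13*(5/18) = 65/18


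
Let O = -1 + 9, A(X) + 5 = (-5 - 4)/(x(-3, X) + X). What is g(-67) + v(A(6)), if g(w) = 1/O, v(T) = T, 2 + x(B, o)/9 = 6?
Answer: -285/56 ≈ -5.0893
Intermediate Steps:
x(B, o) = 36 (x(B, o) = -18 + 9*6 = -18 + 54 = 36)
A(X) = -5 - 9/(36 + X) (A(X) = -5 + (-5 - 4)/(36 + X) = -5 - 9/(36 + X))
O = 8
g(w) = ⅛ (g(w) = 1/8 = ⅛)
g(-67) + v(A(6)) = ⅛ + (-189 - 5*6)/(36 + 6) = ⅛ + (-189 - 30)/42 = ⅛ + (1/42)*(-219) = ⅛ - 73/14 = -285/56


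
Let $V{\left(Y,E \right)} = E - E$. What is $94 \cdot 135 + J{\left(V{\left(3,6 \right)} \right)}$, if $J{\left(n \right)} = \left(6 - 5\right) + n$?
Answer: $12691$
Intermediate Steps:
$V{\left(Y,E \right)} = 0$
$J{\left(n \right)} = 1 + n$
$94 \cdot 135 + J{\left(V{\left(3,6 \right)} \right)} = 94 \cdot 135 + \left(1 + 0\right) = 12690 + 1 = 12691$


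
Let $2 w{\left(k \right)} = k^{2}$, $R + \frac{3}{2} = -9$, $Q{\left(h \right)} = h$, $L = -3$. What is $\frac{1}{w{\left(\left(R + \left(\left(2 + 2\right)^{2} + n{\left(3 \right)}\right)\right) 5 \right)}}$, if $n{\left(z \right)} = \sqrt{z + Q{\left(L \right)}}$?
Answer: $\frac{8}{3025} \approx 0.0026446$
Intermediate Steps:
$n{\left(z \right)} = \sqrt{-3 + z}$ ($n{\left(z \right)} = \sqrt{z - 3} = \sqrt{-3 + z}$)
$R = - \frac{21}{2}$ ($R = - \frac{3}{2} - 9 = - \frac{21}{2} \approx -10.5$)
$w{\left(k \right)} = \frac{k^{2}}{2}$
$\frac{1}{w{\left(\left(R + \left(\left(2 + 2\right)^{2} + n{\left(3 \right)}\right)\right) 5 \right)}} = \frac{1}{\frac{1}{2} \left(\left(- \frac{21}{2} + \left(\left(2 + 2\right)^{2} + \sqrt{-3 + 3}\right)\right) 5\right)^{2}} = \frac{1}{\frac{1}{2} \left(\left(- \frac{21}{2} + \left(4^{2} + \sqrt{0}\right)\right) 5\right)^{2}} = \frac{1}{\frac{1}{2} \left(\left(- \frac{21}{2} + \left(16 + 0\right)\right) 5\right)^{2}} = \frac{1}{\frac{1}{2} \left(\left(- \frac{21}{2} + 16\right) 5\right)^{2}} = \frac{1}{\frac{1}{2} \left(\frac{11}{2} \cdot 5\right)^{2}} = \frac{1}{\frac{1}{2} \left(\frac{55}{2}\right)^{2}} = \frac{1}{\frac{1}{2} \cdot \frac{3025}{4}} = \frac{1}{\frac{3025}{8}} = \frac{8}{3025}$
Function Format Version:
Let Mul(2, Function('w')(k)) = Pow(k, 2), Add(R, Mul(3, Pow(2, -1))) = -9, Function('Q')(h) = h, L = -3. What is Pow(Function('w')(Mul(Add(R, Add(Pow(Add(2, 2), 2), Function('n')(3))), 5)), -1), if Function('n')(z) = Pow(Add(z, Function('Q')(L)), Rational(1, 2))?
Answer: Rational(8, 3025) ≈ 0.0026446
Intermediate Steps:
Function('n')(z) = Pow(Add(-3, z), Rational(1, 2)) (Function('n')(z) = Pow(Add(z, -3), Rational(1, 2)) = Pow(Add(-3, z), Rational(1, 2)))
R = Rational(-21, 2) (R = Add(Rational(-3, 2), -9) = Rational(-21, 2) ≈ -10.500)
Function('w')(k) = Mul(Rational(1, 2), Pow(k, 2))
Pow(Function('w')(Mul(Add(R, Add(Pow(Add(2, 2), 2), Function('n')(3))), 5)), -1) = Pow(Mul(Rational(1, 2), Pow(Mul(Add(Rational(-21, 2), Add(Pow(Add(2, 2), 2), Pow(Add(-3, 3), Rational(1, 2)))), 5), 2)), -1) = Pow(Mul(Rational(1, 2), Pow(Mul(Add(Rational(-21, 2), Add(Pow(4, 2), Pow(0, Rational(1, 2)))), 5), 2)), -1) = Pow(Mul(Rational(1, 2), Pow(Mul(Add(Rational(-21, 2), Add(16, 0)), 5), 2)), -1) = Pow(Mul(Rational(1, 2), Pow(Mul(Add(Rational(-21, 2), 16), 5), 2)), -1) = Pow(Mul(Rational(1, 2), Pow(Mul(Rational(11, 2), 5), 2)), -1) = Pow(Mul(Rational(1, 2), Pow(Rational(55, 2), 2)), -1) = Pow(Mul(Rational(1, 2), Rational(3025, 4)), -1) = Pow(Rational(3025, 8), -1) = Rational(8, 3025)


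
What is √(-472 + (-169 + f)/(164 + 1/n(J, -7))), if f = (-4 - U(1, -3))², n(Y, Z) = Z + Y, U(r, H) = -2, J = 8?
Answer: I*√473 ≈ 21.749*I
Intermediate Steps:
n(Y, Z) = Y + Z
f = 4 (f = (-4 - 1*(-2))² = (-4 + 2)² = (-2)² = 4)
√(-472 + (-169 + f)/(164 + 1/n(J, -7))) = √(-472 + (-169 + 4)/(164 + 1/(8 - 7))) = √(-472 - 165/(164 + 1/1)) = √(-472 - 165/(164 + 1)) = √(-472 - 165/165) = √(-472 - 165*1/165) = √(-472 - 1) = √(-473) = I*√473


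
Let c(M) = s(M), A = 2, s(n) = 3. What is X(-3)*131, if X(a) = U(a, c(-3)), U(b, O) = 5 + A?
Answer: 917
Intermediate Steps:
c(M) = 3
U(b, O) = 7 (U(b, O) = 5 + 2 = 7)
X(a) = 7
X(-3)*131 = 7*131 = 917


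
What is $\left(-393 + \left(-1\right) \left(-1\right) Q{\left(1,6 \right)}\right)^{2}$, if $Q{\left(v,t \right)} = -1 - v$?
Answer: $156025$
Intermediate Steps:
$\left(-393 + \left(-1\right) \left(-1\right) Q{\left(1,6 \right)}\right)^{2} = \left(-393 + \left(-1\right) \left(-1\right) \left(-1 - 1\right)\right)^{2} = \left(-393 + 1 \left(-1 - 1\right)\right)^{2} = \left(-393 + 1 \left(-2\right)\right)^{2} = \left(-393 - 2\right)^{2} = \left(-395\right)^{2} = 156025$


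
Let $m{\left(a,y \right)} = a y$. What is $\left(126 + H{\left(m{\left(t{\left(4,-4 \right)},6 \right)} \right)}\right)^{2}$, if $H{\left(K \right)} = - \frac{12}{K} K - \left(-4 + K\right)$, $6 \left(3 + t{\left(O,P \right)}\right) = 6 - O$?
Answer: $17956$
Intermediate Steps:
$t{\left(O,P \right)} = -2 - \frac{O}{6}$ ($t{\left(O,P \right)} = -3 + \frac{6 - O}{6} = -3 - \left(-1 + \frac{O}{6}\right) = -2 - \frac{O}{6}$)
$H{\left(K \right)} = -8 - K$ ($H{\left(K \right)} = -12 - \left(-4 + K\right) = -8 - K$)
$\left(126 + H{\left(m{\left(t{\left(4,-4 \right)},6 \right)} \right)}\right)^{2} = \left(126 - \left(8 + \left(-2 - \frac{2}{3}\right) 6\right)\right)^{2} = \left(126 - \left(8 - 16\right)\right)^{2} = \left(126 - -8\right)^{2} = \left(126 + \left(-8 + 16\right)\right)^{2} = \left(126 + 8\right)^{2} = 134^{2} = 17956$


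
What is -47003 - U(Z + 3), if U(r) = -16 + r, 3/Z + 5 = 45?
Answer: -1879603/40 ≈ -46990.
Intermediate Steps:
Z = 3/40 (Z = 3/(-5 + 45) = 3/40 ≈ 0.075000)
-47003 - U(Z + 3) = -47003 - (-16 + (3/40 + 3)) = -47003 - (-16 + 123/40) = -47003 - 1*(-517/40) = -47003 + 517/40 = -1879603/40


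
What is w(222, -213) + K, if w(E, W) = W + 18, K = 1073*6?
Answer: 6243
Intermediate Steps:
K = 6438
w(E, W) = 18 + W
w(222, -213) + K = (18 - 213) + 6438 = -195 + 6438 = 6243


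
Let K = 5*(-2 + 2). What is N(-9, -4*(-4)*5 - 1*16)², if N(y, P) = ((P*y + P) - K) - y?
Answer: 253009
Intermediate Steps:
K = 0 (K = 5*0 = 0)
N(y, P) = P - y + P*y (N(y, P) = ((P*y + P) - 1*0) - y = ((P + P*y) + 0) - y = (P + P*y) - y = P - y + P*y)
N(-9, -4*(-4)*5 - 1*16)² = ((-4*(-4)*5 - 1*16) - 1*(-9) + (-4*(-4)*5 - 1*16)*(-9))² = ((16*5 - 16) + 9 + (16*5 - 16)*(-9))² = ((80 - 16) + 9 + (80 - 16)*(-9))² = (64 + 9 + 64*(-9))² = (64 + 9 - 576)² = (-503)² = 253009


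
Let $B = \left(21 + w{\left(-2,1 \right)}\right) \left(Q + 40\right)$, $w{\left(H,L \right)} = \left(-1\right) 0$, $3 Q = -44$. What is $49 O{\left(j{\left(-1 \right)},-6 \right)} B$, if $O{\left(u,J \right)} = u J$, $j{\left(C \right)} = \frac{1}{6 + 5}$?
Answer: $- \frac{156408}{11} \approx -14219.0$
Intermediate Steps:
$Q = - \frac{44}{3}$ ($Q = \frac{1}{3} \left(-44\right) = - \frac{44}{3} \approx -14.667$)
$w{\left(H,L \right)} = 0$
$j{\left(C \right)} = \frac{1}{11}$
$B = 532$ ($B = \left(21 + 0\right) \left(- \frac{44}{3} + 40\right) = 21 \cdot \frac{76}{3} = 532$)
$O{\left(u,J \right)} = J u$
$49 O{\left(j{\left(-1 \right)},-6 \right)} B = 49 \left(\left(-6\right) \frac{1}{11}\right) 532 = 49 \left(- \frac{6}{11}\right) 532 = \left(- \frac{294}{11}\right) 532 = - \frac{156408}{11}$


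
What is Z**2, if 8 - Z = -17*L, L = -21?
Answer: 121801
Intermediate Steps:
Z = -349 (Z = 8 - (-17)*(-21) = 8 - 1*357 = 8 - 357 = -349)
Z**2 = (-349)**2 = 121801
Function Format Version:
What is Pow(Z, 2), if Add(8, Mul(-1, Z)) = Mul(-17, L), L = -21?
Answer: 121801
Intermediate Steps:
Z = -349 (Z = Add(8, Mul(-1, Mul(-17, -21))) = Add(8, Mul(-1, 357)) = Add(8, -357) = -349)
Pow(Z, 2) = Pow(-349, 2) = 121801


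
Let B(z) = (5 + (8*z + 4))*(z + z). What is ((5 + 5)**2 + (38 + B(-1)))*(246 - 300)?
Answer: -7344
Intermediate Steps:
B(z) = 2*z*(9 + 8*z) (B(z) = (5 + (4 + 8*z))*(2*z) = (9 + 8*z)*(2*z) = 2*z*(9 + 8*z))
((5 + 5)**2 + (38 + B(-1)))*(246 - 300) = ((5 + 5)**2 + (38 + 2*(-1)*(9 + 8*(-1))))*(246 - 300) = (10**2 + (38 + 2*(-1)*(9 - 8)))*(-54) = (100 + (38 + 2*(-1)*1))*(-54) = (100 + (38 - 2))*(-54) = (100 + 36)*(-54) = 136*(-54) = -7344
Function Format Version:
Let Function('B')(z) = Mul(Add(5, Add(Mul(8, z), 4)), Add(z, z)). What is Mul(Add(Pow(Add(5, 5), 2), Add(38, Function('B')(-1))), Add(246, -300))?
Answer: -7344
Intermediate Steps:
Function('B')(z) = Mul(2, z, Add(9, Mul(8, z))) (Function('B')(z) = Mul(Add(5, Add(4, Mul(8, z))), Mul(2, z)) = Mul(Add(9, Mul(8, z)), Mul(2, z)) = Mul(2, z, Add(9, Mul(8, z))))
Mul(Add(Pow(Add(5, 5), 2), Add(38, Function('B')(-1))), Add(246, -300)) = Mul(Add(Pow(Add(5, 5), 2), Add(38, Mul(2, -1, Add(9, Mul(8, -1))))), Add(246, -300)) = Mul(Add(Pow(10, 2), Add(38, Mul(2, -1, Add(9, -8)))), -54) = Mul(Add(100, Add(38, Mul(2, -1, 1))), -54) = Mul(Add(100, Add(38, -2)), -54) = Mul(Add(100, 36), -54) = Mul(136, -54) = -7344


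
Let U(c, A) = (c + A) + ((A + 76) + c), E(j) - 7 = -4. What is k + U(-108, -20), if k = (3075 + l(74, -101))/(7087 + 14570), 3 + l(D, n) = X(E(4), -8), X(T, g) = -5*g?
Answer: -3895148/21657 ≈ -179.86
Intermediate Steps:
E(j) = 3 (E(j) = 7 - 4 = 3)
l(D, n) = 37 (l(D, n) = -3 - 5*(-8) = -3 + 40 = 37)
U(c, A) = 76 + 2*A + 2*c (U(c, A) = (A + c) + ((76 + A) + c) = (A + c) + (76 + A + c) = 76 + 2*A + 2*c)
k = 3112/21657 (k = (3075 + 37)/(7087 + 14570) = 3112/21657 ≈ 0.14369)
k + U(-108, -20) = 3112/21657 + (76 + 2*(-20) + 2*(-108)) = 3112/21657 + (76 - 40 - 216) = 3112/21657 - 180 = -3895148/21657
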